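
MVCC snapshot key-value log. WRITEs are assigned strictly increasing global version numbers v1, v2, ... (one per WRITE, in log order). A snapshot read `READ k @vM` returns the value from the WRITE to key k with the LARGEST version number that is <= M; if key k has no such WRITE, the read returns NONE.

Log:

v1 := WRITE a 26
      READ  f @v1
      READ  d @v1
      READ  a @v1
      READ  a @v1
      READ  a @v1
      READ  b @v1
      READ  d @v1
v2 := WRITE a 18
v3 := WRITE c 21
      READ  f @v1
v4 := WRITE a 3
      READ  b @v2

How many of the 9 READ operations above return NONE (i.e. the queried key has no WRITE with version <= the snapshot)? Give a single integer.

Answer: 6

Derivation:
v1: WRITE a=26  (a history now [(1, 26)])
READ f @v1: history=[] -> no version <= 1 -> NONE
READ d @v1: history=[] -> no version <= 1 -> NONE
READ a @v1: history=[(1, 26)] -> pick v1 -> 26
READ a @v1: history=[(1, 26)] -> pick v1 -> 26
READ a @v1: history=[(1, 26)] -> pick v1 -> 26
READ b @v1: history=[] -> no version <= 1 -> NONE
READ d @v1: history=[] -> no version <= 1 -> NONE
v2: WRITE a=18  (a history now [(1, 26), (2, 18)])
v3: WRITE c=21  (c history now [(3, 21)])
READ f @v1: history=[] -> no version <= 1 -> NONE
v4: WRITE a=3  (a history now [(1, 26), (2, 18), (4, 3)])
READ b @v2: history=[] -> no version <= 2 -> NONE
Read results in order: ['NONE', 'NONE', '26', '26', '26', 'NONE', 'NONE', 'NONE', 'NONE']
NONE count = 6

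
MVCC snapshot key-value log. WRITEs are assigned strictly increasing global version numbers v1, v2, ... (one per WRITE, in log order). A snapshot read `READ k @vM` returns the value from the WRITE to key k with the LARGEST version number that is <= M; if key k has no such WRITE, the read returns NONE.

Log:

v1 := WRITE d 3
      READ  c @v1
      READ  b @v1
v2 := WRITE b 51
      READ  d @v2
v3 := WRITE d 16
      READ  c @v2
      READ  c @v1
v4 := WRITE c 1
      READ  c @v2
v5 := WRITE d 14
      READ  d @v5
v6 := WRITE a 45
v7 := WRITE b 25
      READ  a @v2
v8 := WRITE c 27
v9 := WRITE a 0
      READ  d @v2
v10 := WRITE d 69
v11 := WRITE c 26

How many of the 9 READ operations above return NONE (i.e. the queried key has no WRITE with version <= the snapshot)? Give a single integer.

v1: WRITE d=3  (d history now [(1, 3)])
READ c @v1: history=[] -> no version <= 1 -> NONE
READ b @v1: history=[] -> no version <= 1 -> NONE
v2: WRITE b=51  (b history now [(2, 51)])
READ d @v2: history=[(1, 3)] -> pick v1 -> 3
v3: WRITE d=16  (d history now [(1, 3), (3, 16)])
READ c @v2: history=[] -> no version <= 2 -> NONE
READ c @v1: history=[] -> no version <= 1 -> NONE
v4: WRITE c=1  (c history now [(4, 1)])
READ c @v2: history=[(4, 1)] -> no version <= 2 -> NONE
v5: WRITE d=14  (d history now [(1, 3), (3, 16), (5, 14)])
READ d @v5: history=[(1, 3), (3, 16), (5, 14)] -> pick v5 -> 14
v6: WRITE a=45  (a history now [(6, 45)])
v7: WRITE b=25  (b history now [(2, 51), (7, 25)])
READ a @v2: history=[(6, 45)] -> no version <= 2 -> NONE
v8: WRITE c=27  (c history now [(4, 1), (8, 27)])
v9: WRITE a=0  (a history now [(6, 45), (9, 0)])
READ d @v2: history=[(1, 3), (3, 16), (5, 14)] -> pick v1 -> 3
v10: WRITE d=69  (d history now [(1, 3), (3, 16), (5, 14), (10, 69)])
v11: WRITE c=26  (c history now [(4, 1), (8, 27), (11, 26)])
Read results in order: ['NONE', 'NONE', '3', 'NONE', 'NONE', 'NONE', '14', 'NONE', '3']
NONE count = 6

Answer: 6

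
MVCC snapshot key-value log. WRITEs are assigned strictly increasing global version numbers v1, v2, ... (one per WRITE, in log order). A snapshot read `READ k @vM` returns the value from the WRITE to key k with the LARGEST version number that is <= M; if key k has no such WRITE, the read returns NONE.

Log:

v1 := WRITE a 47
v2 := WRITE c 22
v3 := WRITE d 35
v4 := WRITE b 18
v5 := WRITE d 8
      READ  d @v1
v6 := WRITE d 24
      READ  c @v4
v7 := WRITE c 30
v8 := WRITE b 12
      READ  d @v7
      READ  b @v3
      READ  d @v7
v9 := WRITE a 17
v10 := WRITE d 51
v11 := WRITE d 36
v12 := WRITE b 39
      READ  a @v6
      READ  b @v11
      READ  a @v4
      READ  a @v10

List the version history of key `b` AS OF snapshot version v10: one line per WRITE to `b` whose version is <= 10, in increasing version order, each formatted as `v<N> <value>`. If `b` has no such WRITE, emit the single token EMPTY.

Answer: v4 18
v8 12

Derivation:
Scan writes for key=b with version <= 10:
  v1 WRITE a 47 -> skip
  v2 WRITE c 22 -> skip
  v3 WRITE d 35 -> skip
  v4 WRITE b 18 -> keep
  v5 WRITE d 8 -> skip
  v6 WRITE d 24 -> skip
  v7 WRITE c 30 -> skip
  v8 WRITE b 12 -> keep
  v9 WRITE a 17 -> skip
  v10 WRITE d 51 -> skip
  v11 WRITE d 36 -> skip
  v12 WRITE b 39 -> drop (> snap)
Collected: [(4, 18), (8, 12)]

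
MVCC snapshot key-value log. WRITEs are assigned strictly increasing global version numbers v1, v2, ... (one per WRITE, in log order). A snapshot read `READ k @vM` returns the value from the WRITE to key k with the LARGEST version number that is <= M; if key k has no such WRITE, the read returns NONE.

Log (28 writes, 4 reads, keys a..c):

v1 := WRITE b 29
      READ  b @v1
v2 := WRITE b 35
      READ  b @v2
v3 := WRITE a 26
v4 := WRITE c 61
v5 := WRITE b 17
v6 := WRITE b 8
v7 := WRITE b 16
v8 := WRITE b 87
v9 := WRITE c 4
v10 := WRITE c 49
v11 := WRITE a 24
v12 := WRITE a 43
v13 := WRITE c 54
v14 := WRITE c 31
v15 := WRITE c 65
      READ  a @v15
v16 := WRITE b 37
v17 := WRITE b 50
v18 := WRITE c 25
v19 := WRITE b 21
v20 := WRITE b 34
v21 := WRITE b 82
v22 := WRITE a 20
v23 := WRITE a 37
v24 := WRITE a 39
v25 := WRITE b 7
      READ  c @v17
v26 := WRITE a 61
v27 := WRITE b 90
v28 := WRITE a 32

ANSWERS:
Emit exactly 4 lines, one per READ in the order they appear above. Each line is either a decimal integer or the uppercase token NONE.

v1: WRITE b=29  (b history now [(1, 29)])
READ b @v1: history=[(1, 29)] -> pick v1 -> 29
v2: WRITE b=35  (b history now [(1, 29), (2, 35)])
READ b @v2: history=[(1, 29), (2, 35)] -> pick v2 -> 35
v3: WRITE a=26  (a history now [(3, 26)])
v4: WRITE c=61  (c history now [(4, 61)])
v5: WRITE b=17  (b history now [(1, 29), (2, 35), (5, 17)])
v6: WRITE b=8  (b history now [(1, 29), (2, 35), (5, 17), (6, 8)])
v7: WRITE b=16  (b history now [(1, 29), (2, 35), (5, 17), (6, 8), (7, 16)])
v8: WRITE b=87  (b history now [(1, 29), (2, 35), (5, 17), (6, 8), (7, 16), (8, 87)])
v9: WRITE c=4  (c history now [(4, 61), (9, 4)])
v10: WRITE c=49  (c history now [(4, 61), (9, 4), (10, 49)])
v11: WRITE a=24  (a history now [(3, 26), (11, 24)])
v12: WRITE a=43  (a history now [(3, 26), (11, 24), (12, 43)])
v13: WRITE c=54  (c history now [(4, 61), (9, 4), (10, 49), (13, 54)])
v14: WRITE c=31  (c history now [(4, 61), (9, 4), (10, 49), (13, 54), (14, 31)])
v15: WRITE c=65  (c history now [(4, 61), (9, 4), (10, 49), (13, 54), (14, 31), (15, 65)])
READ a @v15: history=[(3, 26), (11, 24), (12, 43)] -> pick v12 -> 43
v16: WRITE b=37  (b history now [(1, 29), (2, 35), (5, 17), (6, 8), (7, 16), (8, 87), (16, 37)])
v17: WRITE b=50  (b history now [(1, 29), (2, 35), (5, 17), (6, 8), (7, 16), (8, 87), (16, 37), (17, 50)])
v18: WRITE c=25  (c history now [(4, 61), (9, 4), (10, 49), (13, 54), (14, 31), (15, 65), (18, 25)])
v19: WRITE b=21  (b history now [(1, 29), (2, 35), (5, 17), (6, 8), (7, 16), (8, 87), (16, 37), (17, 50), (19, 21)])
v20: WRITE b=34  (b history now [(1, 29), (2, 35), (5, 17), (6, 8), (7, 16), (8, 87), (16, 37), (17, 50), (19, 21), (20, 34)])
v21: WRITE b=82  (b history now [(1, 29), (2, 35), (5, 17), (6, 8), (7, 16), (8, 87), (16, 37), (17, 50), (19, 21), (20, 34), (21, 82)])
v22: WRITE a=20  (a history now [(3, 26), (11, 24), (12, 43), (22, 20)])
v23: WRITE a=37  (a history now [(3, 26), (11, 24), (12, 43), (22, 20), (23, 37)])
v24: WRITE a=39  (a history now [(3, 26), (11, 24), (12, 43), (22, 20), (23, 37), (24, 39)])
v25: WRITE b=7  (b history now [(1, 29), (2, 35), (5, 17), (6, 8), (7, 16), (8, 87), (16, 37), (17, 50), (19, 21), (20, 34), (21, 82), (25, 7)])
READ c @v17: history=[(4, 61), (9, 4), (10, 49), (13, 54), (14, 31), (15, 65), (18, 25)] -> pick v15 -> 65
v26: WRITE a=61  (a history now [(3, 26), (11, 24), (12, 43), (22, 20), (23, 37), (24, 39), (26, 61)])
v27: WRITE b=90  (b history now [(1, 29), (2, 35), (5, 17), (6, 8), (7, 16), (8, 87), (16, 37), (17, 50), (19, 21), (20, 34), (21, 82), (25, 7), (27, 90)])
v28: WRITE a=32  (a history now [(3, 26), (11, 24), (12, 43), (22, 20), (23, 37), (24, 39), (26, 61), (28, 32)])

Answer: 29
35
43
65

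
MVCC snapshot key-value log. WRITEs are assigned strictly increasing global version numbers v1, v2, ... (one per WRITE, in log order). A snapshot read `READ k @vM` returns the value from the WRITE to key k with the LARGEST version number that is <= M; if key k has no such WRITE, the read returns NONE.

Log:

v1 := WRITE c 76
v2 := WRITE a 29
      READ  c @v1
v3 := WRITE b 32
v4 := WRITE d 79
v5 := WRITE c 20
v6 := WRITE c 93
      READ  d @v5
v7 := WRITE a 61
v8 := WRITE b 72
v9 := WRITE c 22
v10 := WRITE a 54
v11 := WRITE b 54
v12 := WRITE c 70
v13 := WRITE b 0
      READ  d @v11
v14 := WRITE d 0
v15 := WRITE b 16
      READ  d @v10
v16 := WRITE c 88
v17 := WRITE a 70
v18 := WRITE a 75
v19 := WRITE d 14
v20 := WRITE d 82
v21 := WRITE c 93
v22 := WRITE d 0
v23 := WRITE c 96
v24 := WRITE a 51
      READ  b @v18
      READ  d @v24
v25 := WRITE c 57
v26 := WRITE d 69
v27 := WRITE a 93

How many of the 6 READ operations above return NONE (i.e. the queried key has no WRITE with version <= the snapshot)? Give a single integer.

Answer: 0

Derivation:
v1: WRITE c=76  (c history now [(1, 76)])
v2: WRITE a=29  (a history now [(2, 29)])
READ c @v1: history=[(1, 76)] -> pick v1 -> 76
v3: WRITE b=32  (b history now [(3, 32)])
v4: WRITE d=79  (d history now [(4, 79)])
v5: WRITE c=20  (c history now [(1, 76), (5, 20)])
v6: WRITE c=93  (c history now [(1, 76), (5, 20), (6, 93)])
READ d @v5: history=[(4, 79)] -> pick v4 -> 79
v7: WRITE a=61  (a history now [(2, 29), (7, 61)])
v8: WRITE b=72  (b history now [(3, 32), (8, 72)])
v9: WRITE c=22  (c history now [(1, 76), (5, 20), (6, 93), (9, 22)])
v10: WRITE a=54  (a history now [(2, 29), (7, 61), (10, 54)])
v11: WRITE b=54  (b history now [(3, 32), (8, 72), (11, 54)])
v12: WRITE c=70  (c history now [(1, 76), (5, 20), (6, 93), (9, 22), (12, 70)])
v13: WRITE b=0  (b history now [(3, 32), (8, 72), (11, 54), (13, 0)])
READ d @v11: history=[(4, 79)] -> pick v4 -> 79
v14: WRITE d=0  (d history now [(4, 79), (14, 0)])
v15: WRITE b=16  (b history now [(3, 32), (8, 72), (11, 54), (13, 0), (15, 16)])
READ d @v10: history=[(4, 79), (14, 0)] -> pick v4 -> 79
v16: WRITE c=88  (c history now [(1, 76), (5, 20), (6, 93), (9, 22), (12, 70), (16, 88)])
v17: WRITE a=70  (a history now [(2, 29), (7, 61), (10, 54), (17, 70)])
v18: WRITE a=75  (a history now [(2, 29), (7, 61), (10, 54), (17, 70), (18, 75)])
v19: WRITE d=14  (d history now [(4, 79), (14, 0), (19, 14)])
v20: WRITE d=82  (d history now [(4, 79), (14, 0), (19, 14), (20, 82)])
v21: WRITE c=93  (c history now [(1, 76), (5, 20), (6, 93), (9, 22), (12, 70), (16, 88), (21, 93)])
v22: WRITE d=0  (d history now [(4, 79), (14, 0), (19, 14), (20, 82), (22, 0)])
v23: WRITE c=96  (c history now [(1, 76), (5, 20), (6, 93), (9, 22), (12, 70), (16, 88), (21, 93), (23, 96)])
v24: WRITE a=51  (a history now [(2, 29), (7, 61), (10, 54), (17, 70), (18, 75), (24, 51)])
READ b @v18: history=[(3, 32), (8, 72), (11, 54), (13, 0), (15, 16)] -> pick v15 -> 16
READ d @v24: history=[(4, 79), (14, 0), (19, 14), (20, 82), (22, 0)] -> pick v22 -> 0
v25: WRITE c=57  (c history now [(1, 76), (5, 20), (6, 93), (9, 22), (12, 70), (16, 88), (21, 93), (23, 96), (25, 57)])
v26: WRITE d=69  (d history now [(4, 79), (14, 0), (19, 14), (20, 82), (22, 0), (26, 69)])
v27: WRITE a=93  (a history now [(2, 29), (7, 61), (10, 54), (17, 70), (18, 75), (24, 51), (27, 93)])
Read results in order: ['76', '79', '79', '79', '16', '0']
NONE count = 0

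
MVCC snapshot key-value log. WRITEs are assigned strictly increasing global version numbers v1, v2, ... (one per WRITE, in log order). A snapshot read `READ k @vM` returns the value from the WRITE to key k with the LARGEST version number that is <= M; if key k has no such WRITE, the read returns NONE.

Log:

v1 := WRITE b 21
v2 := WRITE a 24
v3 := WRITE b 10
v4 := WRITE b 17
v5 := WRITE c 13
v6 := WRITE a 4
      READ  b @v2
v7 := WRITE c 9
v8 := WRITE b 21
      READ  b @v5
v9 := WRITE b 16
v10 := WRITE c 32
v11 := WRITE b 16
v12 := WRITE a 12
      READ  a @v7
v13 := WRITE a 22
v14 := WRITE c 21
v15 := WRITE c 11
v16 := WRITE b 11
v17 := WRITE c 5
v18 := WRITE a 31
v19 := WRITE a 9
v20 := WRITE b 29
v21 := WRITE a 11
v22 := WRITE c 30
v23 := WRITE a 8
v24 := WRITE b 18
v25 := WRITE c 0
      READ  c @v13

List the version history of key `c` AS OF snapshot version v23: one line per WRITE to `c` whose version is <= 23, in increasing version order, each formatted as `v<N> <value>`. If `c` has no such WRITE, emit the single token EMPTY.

Scan writes for key=c with version <= 23:
  v1 WRITE b 21 -> skip
  v2 WRITE a 24 -> skip
  v3 WRITE b 10 -> skip
  v4 WRITE b 17 -> skip
  v5 WRITE c 13 -> keep
  v6 WRITE a 4 -> skip
  v7 WRITE c 9 -> keep
  v8 WRITE b 21 -> skip
  v9 WRITE b 16 -> skip
  v10 WRITE c 32 -> keep
  v11 WRITE b 16 -> skip
  v12 WRITE a 12 -> skip
  v13 WRITE a 22 -> skip
  v14 WRITE c 21 -> keep
  v15 WRITE c 11 -> keep
  v16 WRITE b 11 -> skip
  v17 WRITE c 5 -> keep
  v18 WRITE a 31 -> skip
  v19 WRITE a 9 -> skip
  v20 WRITE b 29 -> skip
  v21 WRITE a 11 -> skip
  v22 WRITE c 30 -> keep
  v23 WRITE a 8 -> skip
  v24 WRITE b 18 -> skip
  v25 WRITE c 0 -> drop (> snap)
Collected: [(5, 13), (7, 9), (10, 32), (14, 21), (15, 11), (17, 5), (22, 30)]

Answer: v5 13
v7 9
v10 32
v14 21
v15 11
v17 5
v22 30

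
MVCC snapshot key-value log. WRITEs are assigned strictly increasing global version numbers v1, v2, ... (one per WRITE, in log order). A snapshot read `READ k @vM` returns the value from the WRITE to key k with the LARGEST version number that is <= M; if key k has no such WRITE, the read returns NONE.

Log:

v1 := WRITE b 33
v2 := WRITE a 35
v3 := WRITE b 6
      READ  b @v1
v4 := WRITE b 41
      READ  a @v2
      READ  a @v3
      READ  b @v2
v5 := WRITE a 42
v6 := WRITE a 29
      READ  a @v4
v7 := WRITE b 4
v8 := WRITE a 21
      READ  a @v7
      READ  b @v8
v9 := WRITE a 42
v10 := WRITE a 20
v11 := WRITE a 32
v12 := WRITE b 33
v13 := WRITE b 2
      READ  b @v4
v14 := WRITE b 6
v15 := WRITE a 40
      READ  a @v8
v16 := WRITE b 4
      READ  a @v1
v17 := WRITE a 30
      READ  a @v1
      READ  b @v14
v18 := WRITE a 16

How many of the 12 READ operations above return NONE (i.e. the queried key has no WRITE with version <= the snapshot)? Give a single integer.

v1: WRITE b=33  (b history now [(1, 33)])
v2: WRITE a=35  (a history now [(2, 35)])
v3: WRITE b=6  (b history now [(1, 33), (3, 6)])
READ b @v1: history=[(1, 33), (3, 6)] -> pick v1 -> 33
v4: WRITE b=41  (b history now [(1, 33), (3, 6), (4, 41)])
READ a @v2: history=[(2, 35)] -> pick v2 -> 35
READ a @v3: history=[(2, 35)] -> pick v2 -> 35
READ b @v2: history=[(1, 33), (3, 6), (4, 41)] -> pick v1 -> 33
v5: WRITE a=42  (a history now [(2, 35), (5, 42)])
v6: WRITE a=29  (a history now [(2, 35), (5, 42), (6, 29)])
READ a @v4: history=[(2, 35), (5, 42), (6, 29)] -> pick v2 -> 35
v7: WRITE b=4  (b history now [(1, 33), (3, 6), (4, 41), (7, 4)])
v8: WRITE a=21  (a history now [(2, 35), (5, 42), (6, 29), (8, 21)])
READ a @v7: history=[(2, 35), (5, 42), (6, 29), (8, 21)] -> pick v6 -> 29
READ b @v8: history=[(1, 33), (3, 6), (4, 41), (7, 4)] -> pick v7 -> 4
v9: WRITE a=42  (a history now [(2, 35), (5, 42), (6, 29), (8, 21), (9, 42)])
v10: WRITE a=20  (a history now [(2, 35), (5, 42), (6, 29), (8, 21), (9, 42), (10, 20)])
v11: WRITE a=32  (a history now [(2, 35), (5, 42), (6, 29), (8, 21), (9, 42), (10, 20), (11, 32)])
v12: WRITE b=33  (b history now [(1, 33), (3, 6), (4, 41), (7, 4), (12, 33)])
v13: WRITE b=2  (b history now [(1, 33), (3, 6), (4, 41), (7, 4), (12, 33), (13, 2)])
READ b @v4: history=[(1, 33), (3, 6), (4, 41), (7, 4), (12, 33), (13, 2)] -> pick v4 -> 41
v14: WRITE b=6  (b history now [(1, 33), (3, 6), (4, 41), (7, 4), (12, 33), (13, 2), (14, 6)])
v15: WRITE a=40  (a history now [(2, 35), (5, 42), (6, 29), (8, 21), (9, 42), (10, 20), (11, 32), (15, 40)])
READ a @v8: history=[(2, 35), (5, 42), (6, 29), (8, 21), (9, 42), (10, 20), (11, 32), (15, 40)] -> pick v8 -> 21
v16: WRITE b=4  (b history now [(1, 33), (3, 6), (4, 41), (7, 4), (12, 33), (13, 2), (14, 6), (16, 4)])
READ a @v1: history=[(2, 35), (5, 42), (6, 29), (8, 21), (9, 42), (10, 20), (11, 32), (15, 40)] -> no version <= 1 -> NONE
v17: WRITE a=30  (a history now [(2, 35), (5, 42), (6, 29), (8, 21), (9, 42), (10, 20), (11, 32), (15, 40), (17, 30)])
READ a @v1: history=[(2, 35), (5, 42), (6, 29), (8, 21), (9, 42), (10, 20), (11, 32), (15, 40), (17, 30)] -> no version <= 1 -> NONE
READ b @v14: history=[(1, 33), (3, 6), (4, 41), (7, 4), (12, 33), (13, 2), (14, 6), (16, 4)] -> pick v14 -> 6
v18: WRITE a=16  (a history now [(2, 35), (5, 42), (6, 29), (8, 21), (9, 42), (10, 20), (11, 32), (15, 40), (17, 30), (18, 16)])
Read results in order: ['33', '35', '35', '33', '35', '29', '4', '41', '21', 'NONE', 'NONE', '6']
NONE count = 2

Answer: 2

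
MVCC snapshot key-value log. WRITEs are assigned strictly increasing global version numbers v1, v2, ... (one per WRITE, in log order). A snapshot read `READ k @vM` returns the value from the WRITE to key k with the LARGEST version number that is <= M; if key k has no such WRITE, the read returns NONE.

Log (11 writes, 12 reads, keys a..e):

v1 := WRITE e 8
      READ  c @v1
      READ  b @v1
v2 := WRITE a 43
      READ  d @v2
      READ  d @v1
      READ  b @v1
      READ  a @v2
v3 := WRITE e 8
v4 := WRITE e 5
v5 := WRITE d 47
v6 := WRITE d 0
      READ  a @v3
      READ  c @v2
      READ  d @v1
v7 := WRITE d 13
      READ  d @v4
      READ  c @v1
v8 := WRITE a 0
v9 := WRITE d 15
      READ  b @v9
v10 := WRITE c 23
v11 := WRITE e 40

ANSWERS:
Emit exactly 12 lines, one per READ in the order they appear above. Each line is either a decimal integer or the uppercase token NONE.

v1: WRITE e=8  (e history now [(1, 8)])
READ c @v1: history=[] -> no version <= 1 -> NONE
READ b @v1: history=[] -> no version <= 1 -> NONE
v2: WRITE a=43  (a history now [(2, 43)])
READ d @v2: history=[] -> no version <= 2 -> NONE
READ d @v1: history=[] -> no version <= 1 -> NONE
READ b @v1: history=[] -> no version <= 1 -> NONE
READ a @v2: history=[(2, 43)] -> pick v2 -> 43
v3: WRITE e=8  (e history now [(1, 8), (3, 8)])
v4: WRITE e=5  (e history now [(1, 8), (3, 8), (4, 5)])
v5: WRITE d=47  (d history now [(5, 47)])
v6: WRITE d=0  (d history now [(5, 47), (6, 0)])
READ a @v3: history=[(2, 43)] -> pick v2 -> 43
READ c @v2: history=[] -> no version <= 2 -> NONE
READ d @v1: history=[(5, 47), (6, 0)] -> no version <= 1 -> NONE
v7: WRITE d=13  (d history now [(5, 47), (6, 0), (7, 13)])
READ d @v4: history=[(5, 47), (6, 0), (7, 13)] -> no version <= 4 -> NONE
READ c @v1: history=[] -> no version <= 1 -> NONE
v8: WRITE a=0  (a history now [(2, 43), (8, 0)])
v9: WRITE d=15  (d history now [(5, 47), (6, 0), (7, 13), (9, 15)])
READ b @v9: history=[] -> no version <= 9 -> NONE
v10: WRITE c=23  (c history now [(10, 23)])
v11: WRITE e=40  (e history now [(1, 8), (3, 8), (4, 5), (11, 40)])

Answer: NONE
NONE
NONE
NONE
NONE
43
43
NONE
NONE
NONE
NONE
NONE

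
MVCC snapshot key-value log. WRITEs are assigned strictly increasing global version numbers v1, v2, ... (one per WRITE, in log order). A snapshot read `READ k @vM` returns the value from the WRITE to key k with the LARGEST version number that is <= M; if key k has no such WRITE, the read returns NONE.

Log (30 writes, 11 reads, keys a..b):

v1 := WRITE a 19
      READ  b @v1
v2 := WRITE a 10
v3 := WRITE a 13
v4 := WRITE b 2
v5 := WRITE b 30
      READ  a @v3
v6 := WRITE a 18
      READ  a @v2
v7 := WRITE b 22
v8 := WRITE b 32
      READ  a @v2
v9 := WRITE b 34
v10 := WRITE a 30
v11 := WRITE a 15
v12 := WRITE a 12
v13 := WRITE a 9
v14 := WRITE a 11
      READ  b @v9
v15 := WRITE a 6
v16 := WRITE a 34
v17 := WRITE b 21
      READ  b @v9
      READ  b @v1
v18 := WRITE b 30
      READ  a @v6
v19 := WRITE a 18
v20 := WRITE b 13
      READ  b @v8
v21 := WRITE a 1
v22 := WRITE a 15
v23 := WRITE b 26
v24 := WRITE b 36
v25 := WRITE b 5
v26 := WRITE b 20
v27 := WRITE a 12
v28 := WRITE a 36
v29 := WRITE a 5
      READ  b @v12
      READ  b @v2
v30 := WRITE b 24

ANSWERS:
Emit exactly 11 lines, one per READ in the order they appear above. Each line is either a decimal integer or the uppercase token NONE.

v1: WRITE a=19  (a history now [(1, 19)])
READ b @v1: history=[] -> no version <= 1 -> NONE
v2: WRITE a=10  (a history now [(1, 19), (2, 10)])
v3: WRITE a=13  (a history now [(1, 19), (2, 10), (3, 13)])
v4: WRITE b=2  (b history now [(4, 2)])
v5: WRITE b=30  (b history now [(4, 2), (5, 30)])
READ a @v3: history=[(1, 19), (2, 10), (3, 13)] -> pick v3 -> 13
v6: WRITE a=18  (a history now [(1, 19), (2, 10), (3, 13), (6, 18)])
READ a @v2: history=[(1, 19), (2, 10), (3, 13), (6, 18)] -> pick v2 -> 10
v7: WRITE b=22  (b history now [(4, 2), (5, 30), (7, 22)])
v8: WRITE b=32  (b history now [(4, 2), (5, 30), (7, 22), (8, 32)])
READ a @v2: history=[(1, 19), (2, 10), (3, 13), (6, 18)] -> pick v2 -> 10
v9: WRITE b=34  (b history now [(4, 2), (5, 30), (7, 22), (8, 32), (9, 34)])
v10: WRITE a=30  (a history now [(1, 19), (2, 10), (3, 13), (6, 18), (10, 30)])
v11: WRITE a=15  (a history now [(1, 19), (2, 10), (3, 13), (6, 18), (10, 30), (11, 15)])
v12: WRITE a=12  (a history now [(1, 19), (2, 10), (3, 13), (6, 18), (10, 30), (11, 15), (12, 12)])
v13: WRITE a=9  (a history now [(1, 19), (2, 10), (3, 13), (6, 18), (10, 30), (11, 15), (12, 12), (13, 9)])
v14: WRITE a=11  (a history now [(1, 19), (2, 10), (3, 13), (6, 18), (10, 30), (11, 15), (12, 12), (13, 9), (14, 11)])
READ b @v9: history=[(4, 2), (5, 30), (7, 22), (8, 32), (9, 34)] -> pick v9 -> 34
v15: WRITE a=6  (a history now [(1, 19), (2, 10), (3, 13), (6, 18), (10, 30), (11, 15), (12, 12), (13, 9), (14, 11), (15, 6)])
v16: WRITE a=34  (a history now [(1, 19), (2, 10), (3, 13), (6, 18), (10, 30), (11, 15), (12, 12), (13, 9), (14, 11), (15, 6), (16, 34)])
v17: WRITE b=21  (b history now [(4, 2), (5, 30), (7, 22), (8, 32), (9, 34), (17, 21)])
READ b @v9: history=[(4, 2), (5, 30), (7, 22), (8, 32), (9, 34), (17, 21)] -> pick v9 -> 34
READ b @v1: history=[(4, 2), (5, 30), (7, 22), (8, 32), (9, 34), (17, 21)] -> no version <= 1 -> NONE
v18: WRITE b=30  (b history now [(4, 2), (5, 30), (7, 22), (8, 32), (9, 34), (17, 21), (18, 30)])
READ a @v6: history=[(1, 19), (2, 10), (3, 13), (6, 18), (10, 30), (11, 15), (12, 12), (13, 9), (14, 11), (15, 6), (16, 34)] -> pick v6 -> 18
v19: WRITE a=18  (a history now [(1, 19), (2, 10), (3, 13), (6, 18), (10, 30), (11, 15), (12, 12), (13, 9), (14, 11), (15, 6), (16, 34), (19, 18)])
v20: WRITE b=13  (b history now [(4, 2), (5, 30), (7, 22), (8, 32), (9, 34), (17, 21), (18, 30), (20, 13)])
READ b @v8: history=[(4, 2), (5, 30), (7, 22), (8, 32), (9, 34), (17, 21), (18, 30), (20, 13)] -> pick v8 -> 32
v21: WRITE a=1  (a history now [(1, 19), (2, 10), (3, 13), (6, 18), (10, 30), (11, 15), (12, 12), (13, 9), (14, 11), (15, 6), (16, 34), (19, 18), (21, 1)])
v22: WRITE a=15  (a history now [(1, 19), (2, 10), (3, 13), (6, 18), (10, 30), (11, 15), (12, 12), (13, 9), (14, 11), (15, 6), (16, 34), (19, 18), (21, 1), (22, 15)])
v23: WRITE b=26  (b history now [(4, 2), (5, 30), (7, 22), (8, 32), (9, 34), (17, 21), (18, 30), (20, 13), (23, 26)])
v24: WRITE b=36  (b history now [(4, 2), (5, 30), (7, 22), (8, 32), (9, 34), (17, 21), (18, 30), (20, 13), (23, 26), (24, 36)])
v25: WRITE b=5  (b history now [(4, 2), (5, 30), (7, 22), (8, 32), (9, 34), (17, 21), (18, 30), (20, 13), (23, 26), (24, 36), (25, 5)])
v26: WRITE b=20  (b history now [(4, 2), (5, 30), (7, 22), (8, 32), (9, 34), (17, 21), (18, 30), (20, 13), (23, 26), (24, 36), (25, 5), (26, 20)])
v27: WRITE a=12  (a history now [(1, 19), (2, 10), (3, 13), (6, 18), (10, 30), (11, 15), (12, 12), (13, 9), (14, 11), (15, 6), (16, 34), (19, 18), (21, 1), (22, 15), (27, 12)])
v28: WRITE a=36  (a history now [(1, 19), (2, 10), (3, 13), (6, 18), (10, 30), (11, 15), (12, 12), (13, 9), (14, 11), (15, 6), (16, 34), (19, 18), (21, 1), (22, 15), (27, 12), (28, 36)])
v29: WRITE a=5  (a history now [(1, 19), (2, 10), (3, 13), (6, 18), (10, 30), (11, 15), (12, 12), (13, 9), (14, 11), (15, 6), (16, 34), (19, 18), (21, 1), (22, 15), (27, 12), (28, 36), (29, 5)])
READ b @v12: history=[(4, 2), (5, 30), (7, 22), (8, 32), (9, 34), (17, 21), (18, 30), (20, 13), (23, 26), (24, 36), (25, 5), (26, 20)] -> pick v9 -> 34
READ b @v2: history=[(4, 2), (5, 30), (7, 22), (8, 32), (9, 34), (17, 21), (18, 30), (20, 13), (23, 26), (24, 36), (25, 5), (26, 20)] -> no version <= 2 -> NONE
v30: WRITE b=24  (b history now [(4, 2), (5, 30), (7, 22), (8, 32), (9, 34), (17, 21), (18, 30), (20, 13), (23, 26), (24, 36), (25, 5), (26, 20), (30, 24)])

Answer: NONE
13
10
10
34
34
NONE
18
32
34
NONE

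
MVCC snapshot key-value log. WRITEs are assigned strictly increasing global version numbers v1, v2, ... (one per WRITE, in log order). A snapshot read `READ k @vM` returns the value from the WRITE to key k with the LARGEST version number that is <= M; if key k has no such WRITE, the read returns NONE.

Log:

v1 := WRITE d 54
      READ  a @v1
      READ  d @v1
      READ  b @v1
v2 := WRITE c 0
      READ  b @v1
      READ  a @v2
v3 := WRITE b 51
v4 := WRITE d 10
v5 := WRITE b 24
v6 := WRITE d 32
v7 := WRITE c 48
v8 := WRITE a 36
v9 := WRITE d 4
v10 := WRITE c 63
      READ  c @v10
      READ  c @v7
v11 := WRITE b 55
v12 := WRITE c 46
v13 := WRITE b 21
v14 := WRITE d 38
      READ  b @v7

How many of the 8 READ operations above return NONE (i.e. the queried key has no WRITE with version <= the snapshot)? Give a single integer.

v1: WRITE d=54  (d history now [(1, 54)])
READ a @v1: history=[] -> no version <= 1 -> NONE
READ d @v1: history=[(1, 54)] -> pick v1 -> 54
READ b @v1: history=[] -> no version <= 1 -> NONE
v2: WRITE c=0  (c history now [(2, 0)])
READ b @v1: history=[] -> no version <= 1 -> NONE
READ a @v2: history=[] -> no version <= 2 -> NONE
v3: WRITE b=51  (b history now [(3, 51)])
v4: WRITE d=10  (d history now [(1, 54), (4, 10)])
v5: WRITE b=24  (b history now [(3, 51), (5, 24)])
v6: WRITE d=32  (d history now [(1, 54), (4, 10), (6, 32)])
v7: WRITE c=48  (c history now [(2, 0), (7, 48)])
v8: WRITE a=36  (a history now [(8, 36)])
v9: WRITE d=4  (d history now [(1, 54), (4, 10), (6, 32), (9, 4)])
v10: WRITE c=63  (c history now [(2, 0), (7, 48), (10, 63)])
READ c @v10: history=[(2, 0), (7, 48), (10, 63)] -> pick v10 -> 63
READ c @v7: history=[(2, 0), (7, 48), (10, 63)] -> pick v7 -> 48
v11: WRITE b=55  (b history now [(3, 51), (5, 24), (11, 55)])
v12: WRITE c=46  (c history now [(2, 0), (7, 48), (10, 63), (12, 46)])
v13: WRITE b=21  (b history now [(3, 51), (5, 24), (11, 55), (13, 21)])
v14: WRITE d=38  (d history now [(1, 54), (4, 10), (6, 32), (9, 4), (14, 38)])
READ b @v7: history=[(3, 51), (5, 24), (11, 55), (13, 21)] -> pick v5 -> 24
Read results in order: ['NONE', '54', 'NONE', 'NONE', 'NONE', '63', '48', '24']
NONE count = 4

Answer: 4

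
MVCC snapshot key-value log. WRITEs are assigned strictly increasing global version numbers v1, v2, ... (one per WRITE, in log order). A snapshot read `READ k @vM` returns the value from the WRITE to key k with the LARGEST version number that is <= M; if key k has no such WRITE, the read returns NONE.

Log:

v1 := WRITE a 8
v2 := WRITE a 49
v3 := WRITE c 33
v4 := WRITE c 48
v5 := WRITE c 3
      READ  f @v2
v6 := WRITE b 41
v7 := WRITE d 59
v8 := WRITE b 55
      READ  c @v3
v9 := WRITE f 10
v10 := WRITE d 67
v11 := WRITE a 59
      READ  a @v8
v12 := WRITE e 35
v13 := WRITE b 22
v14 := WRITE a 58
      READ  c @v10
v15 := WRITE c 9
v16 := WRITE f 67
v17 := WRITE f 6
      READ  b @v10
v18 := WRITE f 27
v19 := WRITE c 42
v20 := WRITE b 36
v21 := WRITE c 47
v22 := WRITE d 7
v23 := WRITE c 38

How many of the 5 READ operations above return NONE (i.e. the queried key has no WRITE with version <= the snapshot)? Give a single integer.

v1: WRITE a=8  (a history now [(1, 8)])
v2: WRITE a=49  (a history now [(1, 8), (2, 49)])
v3: WRITE c=33  (c history now [(3, 33)])
v4: WRITE c=48  (c history now [(3, 33), (4, 48)])
v5: WRITE c=3  (c history now [(3, 33), (4, 48), (5, 3)])
READ f @v2: history=[] -> no version <= 2 -> NONE
v6: WRITE b=41  (b history now [(6, 41)])
v7: WRITE d=59  (d history now [(7, 59)])
v8: WRITE b=55  (b history now [(6, 41), (8, 55)])
READ c @v3: history=[(3, 33), (4, 48), (5, 3)] -> pick v3 -> 33
v9: WRITE f=10  (f history now [(9, 10)])
v10: WRITE d=67  (d history now [(7, 59), (10, 67)])
v11: WRITE a=59  (a history now [(1, 8), (2, 49), (11, 59)])
READ a @v8: history=[(1, 8), (2, 49), (11, 59)] -> pick v2 -> 49
v12: WRITE e=35  (e history now [(12, 35)])
v13: WRITE b=22  (b history now [(6, 41), (8, 55), (13, 22)])
v14: WRITE a=58  (a history now [(1, 8), (2, 49), (11, 59), (14, 58)])
READ c @v10: history=[(3, 33), (4, 48), (5, 3)] -> pick v5 -> 3
v15: WRITE c=9  (c history now [(3, 33), (4, 48), (5, 3), (15, 9)])
v16: WRITE f=67  (f history now [(9, 10), (16, 67)])
v17: WRITE f=6  (f history now [(9, 10), (16, 67), (17, 6)])
READ b @v10: history=[(6, 41), (8, 55), (13, 22)] -> pick v8 -> 55
v18: WRITE f=27  (f history now [(9, 10), (16, 67), (17, 6), (18, 27)])
v19: WRITE c=42  (c history now [(3, 33), (4, 48), (5, 3), (15, 9), (19, 42)])
v20: WRITE b=36  (b history now [(6, 41), (8, 55), (13, 22), (20, 36)])
v21: WRITE c=47  (c history now [(3, 33), (4, 48), (5, 3), (15, 9), (19, 42), (21, 47)])
v22: WRITE d=7  (d history now [(7, 59), (10, 67), (22, 7)])
v23: WRITE c=38  (c history now [(3, 33), (4, 48), (5, 3), (15, 9), (19, 42), (21, 47), (23, 38)])
Read results in order: ['NONE', '33', '49', '3', '55']
NONE count = 1

Answer: 1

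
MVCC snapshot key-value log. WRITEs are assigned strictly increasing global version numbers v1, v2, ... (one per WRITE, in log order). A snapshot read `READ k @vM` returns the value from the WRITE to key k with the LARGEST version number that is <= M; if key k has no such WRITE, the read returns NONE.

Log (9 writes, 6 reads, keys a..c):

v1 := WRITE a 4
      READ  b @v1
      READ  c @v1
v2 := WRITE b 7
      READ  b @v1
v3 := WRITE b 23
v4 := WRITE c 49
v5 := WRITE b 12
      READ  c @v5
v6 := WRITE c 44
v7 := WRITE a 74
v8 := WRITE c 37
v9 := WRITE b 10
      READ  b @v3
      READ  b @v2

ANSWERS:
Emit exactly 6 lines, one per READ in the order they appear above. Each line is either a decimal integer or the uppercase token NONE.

Answer: NONE
NONE
NONE
49
23
7

Derivation:
v1: WRITE a=4  (a history now [(1, 4)])
READ b @v1: history=[] -> no version <= 1 -> NONE
READ c @v1: history=[] -> no version <= 1 -> NONE
v2: WRITE b=7  (b history now [(2, 7)])
READ b @v1: history=[(2, 7)] -> no version <= 1 -> NONE
v3: WRITE b=23  (b history now [(2, 7), (3, 23)])
v4: WRITE c=49  (c history now [(4, 49)])
v5: WRITE b=12  (b history now [(2, 7), (3, 23), (5, 12)])
READ c @v5: history=[(4, 49)] -> pick v4 -> 49
v6: WRITE c=44  (c history now [(4, 49), (6, 44)])
v7: WRITE a=74  (a history now [(1, 4), (7, 74)])
v8: WRITE c=37  (c history now [(4, 49), (6, 44), (8, 37)])
v9: WRITE b=10  (b history now [(2, 7), (3, 23), (5, 12), (9, 10)])
READ b @v3: history=[(2, 7), (3, 23), (5, 12), (9, 10)] -> pick v3 -> 23
READ b @v2: history=[(2, 7), (3, 23), (5, 12), (9, 10)] -> pick v2 -> 7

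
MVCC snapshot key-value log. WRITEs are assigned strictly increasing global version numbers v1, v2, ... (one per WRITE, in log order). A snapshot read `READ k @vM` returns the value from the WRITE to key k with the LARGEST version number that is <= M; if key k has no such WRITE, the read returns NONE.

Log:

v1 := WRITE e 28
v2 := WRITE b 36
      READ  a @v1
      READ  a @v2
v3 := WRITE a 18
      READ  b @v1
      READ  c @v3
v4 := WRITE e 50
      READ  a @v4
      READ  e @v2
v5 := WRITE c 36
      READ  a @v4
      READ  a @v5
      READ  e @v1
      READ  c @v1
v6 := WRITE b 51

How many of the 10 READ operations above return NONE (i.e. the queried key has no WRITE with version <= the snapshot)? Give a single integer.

Answer: 5

Derivation:
v1: WRITE e=28  (e history now [(1, 28)])
v2: WRITE b=36  (b history now [(2, 36)])
READ a @v1: history=[] -> no version <= 1 -> NONE
READ a @v2: history=[] -> no version <= 2 -> NONE
v3: WRITE a=18  (a history now [(3, 18)])
READ b @v1: history=[(2, 36)] -> no version <= 1 -> NONE
READ c @v3: history=[] -> no version <= 3 -> NONE
v4: WRITE e=50  (e history now [(1, 28), (4, 50)])
READ a @v4: history=[(3, 18)] -> pick v3 -> 18
READ e @v2: history=[(1, 28), (4, 50)] -> pick v1 -> 28
v5: WRITE c=36  (c history now [(5, 36)])
READ a @v4: history=[(3, 18)] -> pick v3 -> 18
READ a @v5: history=[(3, 18)] -> pick v3 -> 18
READ e @v1: history=[(1, 28), (4, 50)] -> pick v1 -> 28
READ c @v1: history=[(5, 36)] -> no version <= 1 -> NONE
v6: WRITE b=51  (b history now [(2, 36), (6, 51)])
Read results in order: ['NONE', 'NONE', 'NONE', 'NONE', '18', '28', '18', '18', '28', 'NONE']
NONE count = 5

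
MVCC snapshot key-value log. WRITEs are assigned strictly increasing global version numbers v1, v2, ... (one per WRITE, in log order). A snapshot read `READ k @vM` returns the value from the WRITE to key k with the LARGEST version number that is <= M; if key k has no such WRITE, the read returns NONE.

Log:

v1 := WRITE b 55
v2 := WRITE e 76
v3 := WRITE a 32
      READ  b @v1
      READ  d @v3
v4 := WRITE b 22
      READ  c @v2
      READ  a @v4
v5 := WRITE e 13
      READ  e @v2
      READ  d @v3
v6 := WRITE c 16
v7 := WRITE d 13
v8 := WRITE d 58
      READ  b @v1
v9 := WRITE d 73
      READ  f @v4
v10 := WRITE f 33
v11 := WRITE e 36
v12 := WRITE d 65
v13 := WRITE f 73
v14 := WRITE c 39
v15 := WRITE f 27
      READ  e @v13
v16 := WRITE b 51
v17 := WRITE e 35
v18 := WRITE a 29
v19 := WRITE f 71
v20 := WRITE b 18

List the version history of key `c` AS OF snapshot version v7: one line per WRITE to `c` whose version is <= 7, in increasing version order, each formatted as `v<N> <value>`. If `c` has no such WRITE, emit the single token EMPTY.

Scan writes for key=c with version <= 7:
  v1 WRITE b 55 -> skip
  v2 WRITE e 76 -> skip
  v3 WRITE a 32 -> skip
  v4 WRITE b 22 -> skip
  v5 WRITE e 13 -> skip
  v6 WRITE c 16 -> keep
  v7 WRITE d 13 -> skip
  v8 WRITE d 58 -> skip
  v9 WRITE d 73 -> skip
  v10 WRITE f 33 -> skip
  v11 WRITE e 36 -> skip
  v12 WRITE d 65 -> skip
  v13 WRITE f 73 -> skip
  v14 WRITE c 39 -> drop (> snap)
  v15 WRITE f 27 -> skip
  v16 WRITE b 51 -> skip
  v17 WRITE e 35 -> skip
  v18 WRITE a 29 -> skip
  v19 WRITE f 71 -> skip
  v20 WRITE b 18 -> skip
Collected: [(6, 16)]

Answer: v6 16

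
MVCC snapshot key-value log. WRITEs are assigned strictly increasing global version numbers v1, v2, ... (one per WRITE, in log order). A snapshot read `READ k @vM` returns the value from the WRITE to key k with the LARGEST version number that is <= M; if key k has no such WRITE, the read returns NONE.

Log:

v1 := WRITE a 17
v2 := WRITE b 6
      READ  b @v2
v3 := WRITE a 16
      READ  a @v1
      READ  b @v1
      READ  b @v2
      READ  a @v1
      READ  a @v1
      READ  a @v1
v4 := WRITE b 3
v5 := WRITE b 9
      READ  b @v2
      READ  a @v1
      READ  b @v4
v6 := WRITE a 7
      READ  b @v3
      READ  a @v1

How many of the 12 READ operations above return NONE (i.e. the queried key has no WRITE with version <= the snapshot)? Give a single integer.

Answer: 1

Derivation:
v1: WRITE a=17  (a history now [(1, 17)])
v2: WRITE b=6  (b history now [(2, 6)])
READ b @v2: history=[(2, 6)] -> pick v2 -> 6
v3: WRITE a=16  (a history now [(1, 17), (3, 16)])
READ a @v1: history=[(1, 17), (3, 16)] -> pick v1 -> 17
READ b @v1: history=[(2, 6)] -> no version <= 1 -> NONE
READ b @v2: history=[(2, 6)] -> pick v2 -> 6
READ a @v1: history=[(1, 17), (3, 16)] -> pick v1 -> 17
READ a @v1: history=[(1, 17), (3, 16)] -> pick v1 -> 17
READ a @v1: history=[(1, 17), (3, 16)] -> pick v1 -> 17
v4: WRITE b=3  (b history now [(2, 6), (4, 3)])
v5: WRITE b=9  (b history now [(2, 6), (4, 3), (5, 9)])
READ b @v2: history=[(2, 6), (4, 3), (5, 9)] -> pick v2 -> 6
READ a @v1: history=[(1, 17), (3, 16)] -> pick v1 -> 17
READ b @v4: history=[(2, 6), (4, 3), (5, 9)] -> pick v4 -> 3
v6: WRITE a=7  (a history now [(1, 17), (3, 16), (6, 7)])
READ b @v3: history=[(2, 6), (4, 3), (5, 9)] -> pick v2 -> 6
READ a @v1: history=[(1, 17), (3, 16), (6, 7)] -> pick v1 -> 17
Read results in order: ['6', '17', 'NONE', '6', '17', '17', '17', '6', '17', '3', '6', '17']
NONE count = 1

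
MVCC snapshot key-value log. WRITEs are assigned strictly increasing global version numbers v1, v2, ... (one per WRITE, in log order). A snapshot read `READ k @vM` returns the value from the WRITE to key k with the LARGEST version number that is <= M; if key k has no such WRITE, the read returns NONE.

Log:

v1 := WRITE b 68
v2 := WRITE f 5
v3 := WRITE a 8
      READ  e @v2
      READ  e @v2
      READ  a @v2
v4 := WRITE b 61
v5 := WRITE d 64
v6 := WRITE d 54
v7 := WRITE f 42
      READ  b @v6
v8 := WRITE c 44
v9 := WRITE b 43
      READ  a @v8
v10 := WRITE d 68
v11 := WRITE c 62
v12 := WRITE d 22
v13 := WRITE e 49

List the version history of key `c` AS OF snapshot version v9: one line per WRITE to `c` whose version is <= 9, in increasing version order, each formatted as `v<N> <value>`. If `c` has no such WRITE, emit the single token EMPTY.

Scan writes for key=c with version <= 9:
  v1 WRITE b 68 -> skip
  v2 WRITE f 5 -> skip
  v3 WRITE a 8 -> skip
  v4 WRITE b 61 -> skip
  v5 WRITE d 64 -> skip
  v6 WRITE d 54 -> skip
  v7 WRITE f 42 -> skip
  v8 WRITE c 44 -> keep
  v9 WRITE b 43 -> skip
  v10 WRITE d 68 -> skip
  v11 WRITE c 62 -> drop (> snap)
  v12 WRITE d 22 -> skip
  v13 WRITE e 49 -> skip
Collected: [(8, 44)]

Answer: v8 44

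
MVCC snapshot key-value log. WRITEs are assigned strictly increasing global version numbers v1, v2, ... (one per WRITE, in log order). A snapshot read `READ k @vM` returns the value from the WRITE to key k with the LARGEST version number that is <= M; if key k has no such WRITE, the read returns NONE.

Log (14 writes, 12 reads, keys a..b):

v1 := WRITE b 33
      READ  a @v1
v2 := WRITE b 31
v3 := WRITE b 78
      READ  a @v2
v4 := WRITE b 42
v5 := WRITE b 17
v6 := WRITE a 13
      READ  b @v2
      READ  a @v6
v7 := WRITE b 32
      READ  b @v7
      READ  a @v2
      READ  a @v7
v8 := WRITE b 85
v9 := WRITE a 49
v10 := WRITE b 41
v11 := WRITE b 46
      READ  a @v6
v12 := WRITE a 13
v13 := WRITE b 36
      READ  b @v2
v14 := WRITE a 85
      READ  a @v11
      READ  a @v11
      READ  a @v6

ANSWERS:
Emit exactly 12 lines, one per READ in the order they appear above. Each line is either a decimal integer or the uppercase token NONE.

v1: WRITE b=33  (b history now [(1, 33)])
READ a @v1: history=[] -> no version <= 1 -> NONE
v2: WRITE b=31  (b history now [(1, 33), (2, 31)])
v3: WRITE b=78  (b history now [(1, 33), (2, 31), (3, 78)])
READ a @v2: history=[] -> no version <= 2 -> NONE
v4: WRITE b=42  (b history now [(1, 33), (2, 31), (3, 78), (4, 42)])
v5: WRITE b=17  (b history now [(1, 33), (2, 31), (3, 78), (4, 42), (5, 17)])
v6: WRITE a=13  (a history now [(6, 13)])
READ b @v2: history=[(1, 33), (2, 31), (3, 78), (4, 42), (5, 17)] -> pick v2 -> 31
READ a @v6: history=[(6, 13)] -> pick v6 -> 13
v7: WRITE b=32  (b history now [(1, 33), (2, 31), (3, 78), (4, 42), (5, 17), (7, 32)])
READ b @v7: history=[(1, 33), (2, 31), (3, 78), (4, 42), (5, 17), (7, 32)] -> pick v7 -> 32
READ a @v2: history=[(6, 13)] -> no version <= 2 -> NONE
READ a @v7: history=[(6, 13)] -> pick v6 -> 13
v8: WRITE b=85  (b history now [(1, 33), (2, 31), (3, 78), (4, 42), (5, 17), (7, 32), (8, 85)])
v9: WRITE a=49  (a history now [(6, 13), (9, 49)])
v10: WRITE b=41  (b history now [(1, 33), (2, 31), (3, 78), (4, 42), (5, 17), (7, 32), (8, 85), (10, 41)])
v11: WRITE b=46  (b history now [(1, 33), (2, 31), (3, 78), (4, 42), (5, 17), (7, 32), (8, 85), (10, 41), (11, 46)])
READ a @v6: history=[(6, 13), (9, 49)] -> pick v6 -> 13
v12: WRITE a=13  (a history now [(6, 13), (9, 49), (12, 13)])
v13: WRITE b=36  (b history now [(1, 33), (2, 31), (3, 78), (4, 42), (5, 17), (7, 32), (8, 85), (10, 41), (11, 46), (13, 36)])
READ b @v2: history=[(1, 33), (2, 31), (3, 78), (4, 42), (5, 17), (7, 32), (8, 85), (10, 41), (11, 46), (13, 36)] -> pick v2 -> 31
v14: WRITE a=85  (a history now [(6, 13), (9, 49), (12, 13), (14, 85)])
READ a @v11: history=[(6, 13), (9, 49), (12, 13), (14, 85)] -> pick v9 -> 49
READ a @v11: history=[(6, 13), (9, 49), (12, 13), (14, 85)] -> pick v9 -> 49
READ a @v6: history=[(6, 13), (9, 49), (12, 13), (14, 85)] -> pick v6 -> 13

Answer: NONE
NONE
31
13
32
NONE
13
13
31
49
49
13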